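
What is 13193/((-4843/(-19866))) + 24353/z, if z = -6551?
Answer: 10280524877/189979 ≈ 54114.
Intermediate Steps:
13193/((-4843/(-19866))) + 24353/z = 13193/((-4843/(-19866))) + 24353/(-6551) = 13193/((-4843*(-1/19866))) + 24353*(-1/6551) = 13193/(4843/19866) - 24353/6551 = 13193*(19866/4843) - 24353/6551 = 1569414/29 - 24353/6551 = 10280524877/189979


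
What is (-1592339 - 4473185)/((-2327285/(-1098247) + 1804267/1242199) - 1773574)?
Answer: 4137419249753662586/1209789035767493579 ≈ 3.4200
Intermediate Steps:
(-1592339 - 4473185)/((-2327285/(-1098247) + 1804267/1242199) - 1773574) = -6065524/((-2327285*(-1/1098247) + 1804267*(1/1242199)) - 1773574) = -6065524/((2327285/1098247 + 1804267/1242199) - 1773574) = -6065524/(4872481919664/1364241325153 - 1773574) = -6065524/(-2419578071534987158/1364241325153) = -6065524*(-1364241325153/2419578071534987158) = 4137419249753662586/1209789035767493579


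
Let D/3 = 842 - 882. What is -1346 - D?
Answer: -1226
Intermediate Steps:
D = -120 (D = 3*(842 - 882) = 3*(-40) = -120)
-1346 - D = -1346 - 1*(-120) = -1346 + 120 = -1226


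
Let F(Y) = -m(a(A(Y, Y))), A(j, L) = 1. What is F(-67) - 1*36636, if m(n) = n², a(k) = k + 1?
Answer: -36640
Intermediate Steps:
a(k) = 1 + k
F(Y) = -4 (F(Y) = -(1 + 1)² = -1*2² = -1*4 = -4)
F(-67) - 1*36636 = -4 - 1*36636 = -4 - 36636 = -36640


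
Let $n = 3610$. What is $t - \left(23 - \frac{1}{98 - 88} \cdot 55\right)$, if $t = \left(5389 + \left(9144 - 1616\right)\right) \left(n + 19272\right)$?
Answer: $\frac{591133553}{2} \approx 2.9557 \cdot 10^{8}$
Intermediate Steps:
$t = 295566794$ ($t = \left(5389 + \left(9144 - 1616\right)\right) \left(3610 + 19272\right) = \left(5389 + 7528\right) 22882 = 12917 \cdot 22882 = 295566794$)
$t - \left(23 - \frac{1}{98 - 88} \cdot 55\right) = 295566794 - \left(23 - \frac{1}{98 - 88} \cdot 55\right) = 295566794 - \left(23 - \frac{1}{10} \cdot 55\right) = 295566794 + \left(\frac{1}{10} \cdot 55 - 23\right) = 295566794 + \left(\frac{11}{2} - 23\right) = 295566794 - \frac{35}{2} = \frac{591133553}{2}$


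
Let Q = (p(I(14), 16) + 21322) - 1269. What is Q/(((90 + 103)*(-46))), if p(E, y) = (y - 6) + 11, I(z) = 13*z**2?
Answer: -10037/4439 ≈ -2.2611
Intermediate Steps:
p(E, y) = 5 + y (p(E, y) = (-6 + y) + 11 = 5 + y)
Q = 20074 (Q = ((5 + 16) + 21322) - 1269 = (21 + 21322) - 1269 = 21343 - 1269 = 20074)
Q/(((90 + 103)*(-46))) = 20074/(((90 + 103)*(-46))) = 20074/((193*(-46))) = 20074/(-8878) = 20074*(-1/8878) = -10037/4439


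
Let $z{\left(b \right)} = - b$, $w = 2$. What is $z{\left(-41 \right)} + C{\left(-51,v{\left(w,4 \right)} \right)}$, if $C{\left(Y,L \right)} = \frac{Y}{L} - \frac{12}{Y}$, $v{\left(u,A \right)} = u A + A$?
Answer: $\frac{2515}{68} \approx 36.985$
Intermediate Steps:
$v{\left(u,A \right)} = A + A u$ ($v{\left(u,A \right)} = A u + A = A + A u$)
$C{\left(Y,L \right)} = - \frac{12}{Y} + \frac{Y}{L}$
$z{\left(-41 \right)} + C{\left(-51,v{\left(w,4 \right)} \right)} = \left(-1\right) \left(-41\right) - \left(- \frac{4}{17} + 51 \frac{1}{4 \left(1 + 2\right)}\right) = 41 - \left(- \frac{4}{17} + \frac{51}{4 \cdot 3}\right) = 41 + \left(\frac{4}{17} - \frac{51}{12}\right) = 41 + \left(\frac{4}{17} - \frac{17}{4}\right) = 41 - \frac{273}{68} = \frac{2515}{68}$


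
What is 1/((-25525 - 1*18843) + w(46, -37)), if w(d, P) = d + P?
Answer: -1/44359 ≈ -2.2543e-5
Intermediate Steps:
w(d, P) = P + d
1/((-25525 - 1*18843) + w(46, -37)) = 1/((-25525 - 1*18843) + (-37 + 46)) = 1/((-25525 - 18843) + 9) = 1/(-44368 + 9) = 1/(-44359) = -1/44359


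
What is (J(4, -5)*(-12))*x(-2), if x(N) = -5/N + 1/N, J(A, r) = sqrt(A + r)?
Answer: -24*I ≈ -24.0*I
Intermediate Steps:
x(N) = -4/N (x(N) = -5/N + 1/N = -4/N)
(J(4, -5)*(-12))*x(-2) = (sqrt(4 - 5)*(-12))*(-4/(-2)) = (sqrt(-1)*(-12))*(-4*(-1/2)) = (I*(-12))*2 = -12*I*2 = -24*I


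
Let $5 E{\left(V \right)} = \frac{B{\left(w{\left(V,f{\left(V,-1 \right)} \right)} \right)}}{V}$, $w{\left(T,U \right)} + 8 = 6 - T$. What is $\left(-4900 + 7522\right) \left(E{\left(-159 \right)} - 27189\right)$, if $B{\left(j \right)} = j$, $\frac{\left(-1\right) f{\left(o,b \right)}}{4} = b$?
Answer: $- \frac{18891870088}{265} \approx -7.129 \cdot 10^{7}$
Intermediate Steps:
$f{\left(o,b \right)} = - 4 b$
$w{\left(T,U \right)} = -2 - T$ ($w{\left(T,U \right)} = -8 - \left(-6 + T\right) = -2 - T$)
$E{\left(V \right)} = \frac{-2 - V}{5 V}$ ($E{\left(V \right)} = \frac{\left(-2 - V\right) \frac{1}{V}}{5} = \frac{\frac{1}{V} \left(-2 - V\right)}{5} = \frac{-2 - V}{5 V}$)
$\left(-4900 + 7522\right) \left(E{\left(-159 \right)} - 27189\right) = \left(-4900 + 7522\right) \left(\frac{-2 - -159}{5 \left(-159\right)} - 27189\right) = 2622 \left(\frac{1}{5} \left(- \frac{1}{159}\right) \left(-2 + 159\right) - 27189\right) = 2622 \left(\frac{1}{5} \left(- \frac{1}{159}\right) 157 - 27189\right) = 2622 \left(- \frac{157}{795} - 27189\right) = 2622 \left(- \frac{21615412}{795}\right) = - \frac{18891870088}{265}$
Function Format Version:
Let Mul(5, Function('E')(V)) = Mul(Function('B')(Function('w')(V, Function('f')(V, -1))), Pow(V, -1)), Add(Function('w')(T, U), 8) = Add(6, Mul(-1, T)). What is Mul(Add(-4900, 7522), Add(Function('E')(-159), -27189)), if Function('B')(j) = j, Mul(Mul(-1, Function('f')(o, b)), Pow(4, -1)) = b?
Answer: Rational(-18891870088, 265) ≈ -7.1290e+7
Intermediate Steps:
Function('f')(o, b) = Mul(-4, b)
Function('w')(T, U) = Add(-2, Mul(-1, T)) (Function('w')(T, U) = Add(-8, Add(6, Mul(-1, T))) = Add(-2, Mul(-1, T)))
Function('E')(V) = Mul(Rational(1, 5), Pow(V, -1), Add(-2, Mul(-1, V))) (Function('E')(V) = Mul(Rational(1, 5), Mul(Add(-2, Mul(-1, V)), Pow(V, -1))) = Mul(Rational(1, 5), Mul(Pow(V, -1), Add(-2, Mul(-1, V)))) = Mul(Rational(1, 5), Pow(V, -1), Add(-2, Mul(-1, V))))
Mul(Add(-4900, 7522), Add(Function('E')(-159), -27189)) = Mul(Add(-4900, 7522), Add(Mul(Rational(1, 5), Pow(-159, -1), Add(-2, Mul(-1, -159))), -27189)) = Mul(2622, Add(Mul(Rational(1, 5), Rational(-1, 159), Add(-2, 159)), -27189)) = Mul(2622, Add(Mul(Rational(1, 5), Rational(-1, 159), 157), -27189)) = Mul(2622, Add(Rational(-157, 795), -27189)) = Mul(2622, Rational(-21615412, 795)) = Rational(-18891870088, 265)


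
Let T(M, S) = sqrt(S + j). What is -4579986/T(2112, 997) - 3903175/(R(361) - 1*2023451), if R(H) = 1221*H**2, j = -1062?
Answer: -780635/31419698 + 4579986*I*sqrt(65)/65 ≈ -0.024845 + 5.6808e+5*I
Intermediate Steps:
T(M, S) = sqrt(-1062 + S) (T(M, S) = sqrt(S - 1062) = sqrt(-1062 + S))
-4579986/T(2112, 997) - 3903175/(R(361) - 1*2023451) = -4579986/sqrt(-1062 + 997) - 3903175/(1221*361**2 - 1*2023451) = -4579986*(-I*sqrt(65)/65) - 3903175/(1221*130321 - 2023451) = -4579986*(-I*sqrt(65)/65) - 3903175/(159121941 - 2023451) = -(-4579986)*I*sqrt(65)/65 - 3903175/157098490 = 4579986*I*sqrt(65)/65 - 3903175*1/157098490 = 4579986*I*sqrt(65)/65 - 780635/31419698 = -780635/31419698 + 4579986*I*sqrt(65)/65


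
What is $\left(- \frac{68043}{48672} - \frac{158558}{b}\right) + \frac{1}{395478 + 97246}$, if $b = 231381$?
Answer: $- \frac{321107813392219}{154137425933088} \approx -2.0833$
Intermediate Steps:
$\left(- \frac{68043}{48672} - \frac{158558}{b}\right) + \frac{1}{395478 + 97246} = \left(- \frac{68043}{48672} - \frac{158558}{231381}\right) + \frac{1}{395478 + 97246} = \left(\left(-68043\right) \frac{1}{48672} - \frac{158558}{231381}\right) + \frac{1}{492724} = \left(- \frac{22681}{16224} - \frac{158558}{231381}\right) + \frac{1}{492724} = - \frac{2606799151}{1251308448} + \frac{1}{492724} = - \frac{321107813392219}{154137425933088}$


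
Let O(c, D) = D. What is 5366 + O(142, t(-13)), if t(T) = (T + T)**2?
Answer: 6042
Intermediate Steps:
t(T) = 4*T**2 (t(T) = (2*T)**2 = 4*T**2)
5366 + O(142, t(-13)) = 5366 + 4*(-13)**2 = 5366 + 4*169 = 5366 + 676 = 6042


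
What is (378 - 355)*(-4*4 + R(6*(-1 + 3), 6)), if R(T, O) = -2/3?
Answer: -1150/3 ≈ -383.33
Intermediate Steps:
R(T, O) = -⅔ (R(T, O) = -2*⅓ = -⅔)
(378 - 355)*(-4*4 + R(6*(-1 + 3), 6)) = (378 - 355)*(-4*4 - ⅔) = 23*(-16 - ⅔) = 23*(-50/3) = -1150/3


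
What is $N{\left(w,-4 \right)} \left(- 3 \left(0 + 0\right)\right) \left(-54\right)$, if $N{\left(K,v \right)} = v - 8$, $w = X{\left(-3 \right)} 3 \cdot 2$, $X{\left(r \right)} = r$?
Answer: $0$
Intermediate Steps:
$w = -18$ ($w = \left(-3\right) 3 \cdot 2 = \left(-9\right) 2 = -18$)
$N{\left(K,v \right)} = -8 + v$ ($N{\left(K,v \right)} = v - 8 = -8 + v$)
$N{\left(w,-4 \right)} \left(- 3 \left(0 + 0\right)\right) \left(-54\right) = \left(-8 - 4\right) \left(- 3 \left(0 + 0\right)\right) \left(-54\right) = - 12 \left(\left(-3\right) 0\right) \left(-54\right) = \left(-12\right) 0 \left(-54\right) = 0 \left(-54\right) = 0$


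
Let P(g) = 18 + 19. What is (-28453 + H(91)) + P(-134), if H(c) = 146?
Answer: -28270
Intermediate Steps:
P(g) = 37
(-28453 + H(91)) + P(-134) = (-28453 + 146) + 37 = -28307 + 37 = -28270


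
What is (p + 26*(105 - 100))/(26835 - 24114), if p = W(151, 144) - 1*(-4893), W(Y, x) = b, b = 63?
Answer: 5086/2721 ≈ 1.8692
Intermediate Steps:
W(Y, x) = 63
p = 4956 (p = 63 - 1*(-4893) = 63 + 4893 = 4956)
(p + 26*(105 - 100))/(26835 - 24114) = (4956 + 26*(105 - 100))/(26835 - 24114) = (4956 + 26*5)/2721 = (4956 + 130)*(1/2721) = 5086*(1/2721) = 5086/2721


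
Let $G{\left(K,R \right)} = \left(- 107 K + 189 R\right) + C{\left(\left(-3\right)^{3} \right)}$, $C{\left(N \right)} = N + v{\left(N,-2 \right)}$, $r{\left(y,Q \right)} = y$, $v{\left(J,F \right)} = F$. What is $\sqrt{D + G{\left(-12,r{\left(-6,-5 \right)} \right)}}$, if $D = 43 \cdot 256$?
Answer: $\sqrt{11129} \approx 105.49$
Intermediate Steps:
$C{\left(N \right)} = -2 + N$ ($C{\left(N \right)} = N - 2 = -2 + N$)
$G{\left(K,R \right)} = -29 - 107 K + 189 R$ ($G{\left(K,R \right)} = \left(- 107 K + 189 R\right) + \left(-2 + \left(-3\right)^{3}\right) = \left(- 107 K + 189 R\right) - 29 = -29 - 107 K + 189 R$)
$D = 11008$
$\sqrt{D + G{\left(-12,r{\left(-6,-5 \right)} \right)}} = \sqrt{11008 - -121} = \sqrt{11008 + 121} = \sqrt{11129}$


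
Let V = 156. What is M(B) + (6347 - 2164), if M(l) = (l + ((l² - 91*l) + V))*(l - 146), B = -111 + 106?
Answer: -91098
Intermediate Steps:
B = -5
M(l) = (-146 + l)*(156 + l² - 90*l) (M(l) = (l + ((l² - 91*l) + 156))*(l - 146) = (l + (156 + l² - 91*l))*(-146 + l) = (156 + l² - 90*l)*(-146 + l) = (-146 + l)*(156 + l² - 90*l))
M(B) + (6347 - 2164) = (-22776 + (-5)³ - 236*(-5)² + 13296*(-5)) + (6347 - 2164) = (-22776 - 125 - 236*25 - 66480) + 4183 = (-22776 - 125 - 5900 - 66480) + 4183 = -95281 + 4183 = -91098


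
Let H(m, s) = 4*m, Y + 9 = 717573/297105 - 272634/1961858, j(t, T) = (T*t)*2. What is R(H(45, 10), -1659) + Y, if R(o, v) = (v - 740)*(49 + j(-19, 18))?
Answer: 147988625466630684/97146303515 ≈ 1.5234e+6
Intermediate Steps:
j(t, T) = 2*T*t
Y = -653187497291/97146303515 (Y = -9 + (717573/297105 - 272634/1961858) = -9 + (717573*(1/297105) - 272634*1/1961858) = -9 + (239191/99035 - 136317/980929) = -9 + 221129234344/97146303515 = -653187497291/97146303515 ≈ -6.7237)
R(o, v) = 469900 - 635*v (R(o, v) = (v - 740)*(49 + 2*18*(-19)) = (-740 + v)*(49 - 684) = (-740 + v)*(-635) = 469900 - 635*v)
R(H(45, 10), -1659) + Y = (469900 - 635*(-1659)) - 653187497291/97146303515 = (469900 + 1053465) - 653187497291/97146303515 = 1523365 - 653187497291/97146303515 = 147988625466630684/97146303515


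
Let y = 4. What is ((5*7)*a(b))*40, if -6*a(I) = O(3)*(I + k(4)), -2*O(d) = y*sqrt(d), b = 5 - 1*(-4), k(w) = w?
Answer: 18200*sqrt(3)/3 ≈ 10508.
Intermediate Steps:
b = 9 (b = 5 + 4 = 9)
O(d) = -2*sqrt(d)
a(I) = sqrt(3)*(4 + I)/3 (a(I) = -(-2*sqrt(3))*(I + 4)/6 = -(-2*sqrt(3))*(4 + I)/6 = -(-1)*sqrt(3)*(4 + I)/3 = sqrt(3)*(4 + I)/3)
((5*7)*a(b))*40 = ((5*7)*(sqrt(3)*(4 + 9)/3))*40 = (35*((1/3)*sqrt(3)*13))*40 = (35*(13*sqrt(3)/3))*40 = (455*sqrt(3)/3)*40 = 18200*sqrt(3)/3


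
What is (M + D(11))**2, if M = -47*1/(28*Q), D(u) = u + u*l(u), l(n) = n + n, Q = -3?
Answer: 453647401/7056 ≈ 64292.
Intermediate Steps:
l(n) = 2*n
D(u) = u + 2*u**2 (D(u) = u + u*(2*u) = u + 2*u**2)
M = 47/84 (M = -47/((-3*28)) = -47/(-84) = -47*(-1/84) = 47/84 ≈ 0.55952)
(M + D(11))**2 = (47/84 + 11*(1 + 2*11))**2 = (47/84 + 11*(1 + 22))**2 = (47/84 + 11*23)**2 = (47/84 + 253)**2 = (21299/84)**2 = 453647401/7056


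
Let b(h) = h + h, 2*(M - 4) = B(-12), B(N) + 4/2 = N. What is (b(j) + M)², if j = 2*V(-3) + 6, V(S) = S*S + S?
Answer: 1089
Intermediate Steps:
B(N) = -2 + N
V(S) = S + S² (V(S) = S² + S = S + S²)
M = -3 (M = 4 + (-2 - 12)/2 = 4 + (½)*(-14) = 4 - 7 = -3)
j = 18 (j = 2*(-3*(1 - 3)) + 6 = 2*(-3*(-2)) + 6 = 2*6 + 6 = 12 + 6 = 18)
b(h) = 2*h
(b(j) + M)² = (2*18 - 3)² = (36 - 3)² = 33² = 1089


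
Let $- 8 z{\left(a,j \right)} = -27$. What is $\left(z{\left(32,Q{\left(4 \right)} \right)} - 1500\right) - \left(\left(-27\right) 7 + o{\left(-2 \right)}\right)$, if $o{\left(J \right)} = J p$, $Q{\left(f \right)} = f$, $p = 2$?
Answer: $- \frac{10429}{8} \approx -1303.6$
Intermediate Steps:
$z{\left(a,j \right)} = \frac{27}{8}$ ($z{\left(a,j \right)} = \left(- \frac{1}{8}\right) \left(-27\right) = \frac{27}{8}$)
$o{\left(J \right)} = 2 J$ ($o{\left(J \right)} = J 2 = 2 J$)
$\left(z{\left(32,Q{\left(4 \right)} \right)} - 1500\right) - \left(\left(-27\right) 7 + o{\left(-2 \right)}\right) = \left(\frac{27}{8} - 1500\right) - \left(\left(-27\right) 7 + 2 \left(-2\right)\right) = \left(\frac{27}{8} - 1500\right) - \left(-189 - 4\right) = - \frac{11973}{8} - -193 = - \frac{11973}{8} + 193 = - \frac{10429}{8}$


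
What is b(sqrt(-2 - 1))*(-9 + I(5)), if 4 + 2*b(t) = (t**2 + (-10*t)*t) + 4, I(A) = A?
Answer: -54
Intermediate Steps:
b(t) = -9*t**2/2 (b(t) = -2 + ((t**2 + (-10*t)*t) + 4)/2 = -2 + ((t**2 - 10*t**2) + 4)/2 = -2 + (-9*t**2 + 4)/2 = -2 + (4 - 9*t**2)/2 = -2 + (2 - 9*t**2/2) = -9*t**2/2)
b(sqrt(-2 - 1))*(-9 + I(5)) = (-9*(sqrt(-2 - 1))**2/2)*(-9 + 5) = -9*(sqrt(-3))**2/2*(-4) = -9*(I*sqrt(3))**2/2*(-4) = -9/2*(-3)*(-4) = (27/2)*(-4) = -54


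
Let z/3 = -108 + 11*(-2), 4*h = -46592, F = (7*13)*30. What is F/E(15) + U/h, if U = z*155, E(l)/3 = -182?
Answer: 85/448 ≈ 0.18973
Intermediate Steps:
E(l) = -546 (E(l) = 3*(-182) = -546)
F = 2730 (F = 91*30 = 2730)
h = -11648 (h = (¼)*(-46592) = -11648)
z = -390 (z = 3*(-108 + 11*(-2)) = 3*(-108 - 22) = 3*(-130) = -390)
U = -60450 (U = -390*155 = -60450)
F/E(15) + U/h = 2730/(-546) - 60450/(-11648) = 2730*(-1/546) - 60450*(-1/11648) = -5 + 2325/448 = 85/448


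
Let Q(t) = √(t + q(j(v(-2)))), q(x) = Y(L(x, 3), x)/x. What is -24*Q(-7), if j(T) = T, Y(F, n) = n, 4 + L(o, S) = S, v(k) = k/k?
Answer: -24*I*√6 ≈ -58.788*I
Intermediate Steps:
v(k) = 1
L(o, S) = -4 + S
q(x) = 1 (q(x) = x/x = 1)
Q(t) = √(1 + t) (Q(t) = √(t + 1) = √(1 + t))
-24*Q(-7) = -24*√(1 - 7) = -24*I*√6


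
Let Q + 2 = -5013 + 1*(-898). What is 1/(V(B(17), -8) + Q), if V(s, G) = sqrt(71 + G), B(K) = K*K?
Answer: -657/3884834 - sqrt(7)/11654502 ≈ -0.00016935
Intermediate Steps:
B(K) = K**2
Q = -5913 (Q = -2 + (-5013 + 1*(-898)) = -2 + (-5013 - 898) = -2 - 5911 = -5913)
1/(V(B(17), -8) + Q) = 1/(sqrt(71 - 8) - 5913) = 1/(sqrt(63) - 5913) = 1/(3*sqrt(7) - 5913) = 1/(-5913 + 3*sqrt(7))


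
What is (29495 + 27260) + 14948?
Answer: 71703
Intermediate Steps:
(29495 + 27260) + 14948 = 56755 + 14948 = 71703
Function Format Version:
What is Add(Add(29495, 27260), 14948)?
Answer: 71703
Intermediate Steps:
Add(Add(29495, 27260), 14948) = Add(56755, 14948) = 71703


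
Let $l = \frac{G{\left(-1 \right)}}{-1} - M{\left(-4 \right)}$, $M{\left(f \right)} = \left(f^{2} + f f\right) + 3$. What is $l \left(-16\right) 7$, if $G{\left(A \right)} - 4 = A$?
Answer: $4256$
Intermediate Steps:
$G{\left(A \right)} = 4 + A$
$M{\left(f \right)} = 3 + 2 f^{2}$ ($M{\left(f \right)} = \left(f^{2} + f^{2}\right) + 3 = 2 f^{2} + 3 = 3 + 2 f^{2}$)
$l = -38$ ($l = \frac{4 - 1}{-1} - \left(3 + 2 \left(-4\right)^{2}\right) = 3 \left(-1\right) - \left(3 + 2 \cdot 16\right) = -3 - \left(3 + 32\right) = -3 - 35 = -38$)
$l \left(-16\right) 7 = \left(-38\right) \left(-16\right) 7 = 608 \cdot 7 = 4256$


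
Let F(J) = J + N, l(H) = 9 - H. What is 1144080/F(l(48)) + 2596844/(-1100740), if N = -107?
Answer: -3350302549/427415 ≈ -7838.5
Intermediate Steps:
F(J) = -107 + J (F(J) = J - 107 = -107 + J)
1144080/F(l(48)) + 2596844/(-1100740) = 1144080/(-107 + (9 - 1*48)) + 2596844/(-1100740) = 1144080/(-107 + (9 - 48)) + 2596844*(-1/1100740) = 1144080/(-107 - 39) - 13813/5855 = 1144080/(-146) - 13813/5855 = 1144080*(-1/146) - 13813/5855 = -572040/73 - 13813/5855 = -3350302549/427415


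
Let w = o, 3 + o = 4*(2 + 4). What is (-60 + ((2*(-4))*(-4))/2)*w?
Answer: -924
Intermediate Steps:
o = 21 (o = -3 + 4*(2 + 4) = -3 + 4*6 = -3 + 24 = 21)
w = 21
(-60 + ((2*(-4))*(-4))/2)*w = (-60 + ((2*(-4))*(-4))/2)*21 = (-60 - 8*(-4)*(½))*21 = (-60 + 32*(½))*21 = (-60 + 16)*21 = -44*21 = -924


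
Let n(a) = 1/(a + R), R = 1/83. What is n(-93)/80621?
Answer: -83/622232878 ≈ -1.3339e-7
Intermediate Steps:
R = 1/83 ≈ 0.012048
n(a) = 1/(1/83 + a) (n(a) = 1/(a + 1/83) = 1/(1/83 + a))
n(-93)/80621 = (83/(1 + 83*(-93)))/80621 = (83/(1 - 7719))*(1/80621) = (83/(-7718))*(1/80621) = (83*(-1/7718))*(1/80621) = -83/7718*1/80621 = -83/622232878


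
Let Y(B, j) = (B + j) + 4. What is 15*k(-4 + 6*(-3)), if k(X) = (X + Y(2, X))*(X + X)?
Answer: 25080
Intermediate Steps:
Y(B, j) = 4 + B + j
k(X) = 2*X*(6 + 2*X) (k(X) = (X + (4 + 2 + X))*(X + X) = (X + (6 + X))*(2*X) = (6 + 2*X)*(2*X) = 2*X*(6 + 2*X))
15*k(-4 + 6*(-3)) = 15*(4*(-4 + 6*(-3))*(3 + (-4 + 6*(-3)))) = 15*(4*(-4 - 18)*(3 + (-4 - 18))) = 15*(4*(-22)*(3 - 22)) = 15*(4*(-22)*(-19)) = 15*1672 = 25080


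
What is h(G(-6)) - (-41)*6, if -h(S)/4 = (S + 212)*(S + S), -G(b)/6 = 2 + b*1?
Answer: -45066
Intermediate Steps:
G(b) = -12 - 6*b (G(b) = -6*(2 + b*1) = -6*(2 + b) = -12 - 6*b)
h(S) = -8*S*(212 + S) (h(S) = -4*(S + 212)*(S + S) = -4*(212 + S)*2*S = -8*S*(212 + S))
h(G(-6)) - (-41)*6 = -8*(-12 - 6*(-6))*(212 + (-12 - 6*(-6))) - (-41)*6 = -8*(-12 + 36)*(212 + (-12 + 36)) - 1*(-246) = -8*24*(212 + 24) + 246 = -8*24*236 + 246 = -45312 + 246 = -45066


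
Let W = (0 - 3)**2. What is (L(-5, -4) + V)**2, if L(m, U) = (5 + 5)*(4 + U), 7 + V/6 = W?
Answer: 144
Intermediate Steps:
W = 9 (W = (-3)**2 = 9)
V = 12 (V = -42 + 6*9 = -42 + 54 = 12)
L(m, U) = 40 + 10*U (L(m, U) = 10*(4 + U) = 40 + 10*U)
(L(-5, -4) + V)**2 = ((40 + 10*(-4)) + 12)**2 = ((40 - 40) + 12)**2 = (0 + 12)**2 = 12**2 = 144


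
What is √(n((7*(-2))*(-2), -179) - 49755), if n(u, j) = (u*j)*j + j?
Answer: √847214 ≈ 920.44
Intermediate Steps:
n(u, j) = j + u*j² (n(u, j) = (j*u)*j + j = u*j² + j = j + u*j²)
√(n((7*(-2))*(-2), -179) - 49755) = √(-179*(1 - 179*7*(-2)*(-2)) - 49755) = √(-179*(1 - (-2506)*(-2)) - 49755) = √(-179*(1 - 179*28) - 49755) = √(-179*(1 - 5012) - 49755) = √(-179*(-5011) - 49755) = √(896969 - 49755) = √847214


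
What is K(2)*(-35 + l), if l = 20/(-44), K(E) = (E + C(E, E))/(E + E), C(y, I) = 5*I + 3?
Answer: -2925/22 ≈ -132.95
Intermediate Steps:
C(y, I) = 3 + 5*I
K(E) = (3 + 6*E)/(2*E) (K(E) = (E + (3 + 5*E))/(E + E) = (3 + 6*E)/((2*E)) = (3 + 6*E)*(1/(2*E)) = (3 + 6*E)/(2*E))
l = -5/11 (l = 20*(-1/44) = -5/11 ≈ -0.45455)
K(2)*(-35 + l) = (3 + (3/2)/2)*(-35 - 5/11) = (3 + (3/2)*(1/2))*(-390/11) = (3 + 3/4)*(-390/11) = (15/4)*(-390/11) = -2925/22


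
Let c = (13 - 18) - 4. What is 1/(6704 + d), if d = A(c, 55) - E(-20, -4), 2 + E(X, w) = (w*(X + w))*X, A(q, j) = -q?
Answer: 1/8635 ≈ 0.00011581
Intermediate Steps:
c = -9 (c = -5 - 4 = -9)
E(X, w) = -2 + X*w*(X + w) (E(X, w) = -2 + (w*(X + w))*X = -2 + X*w*(X + w))
d = 1931 (d = -1*(-9) - (-2 - 20*(-4)² - 4*(-20)²) = 9 - (-2 - 20*16 - 4*400) = 9 - (-2 - 320 - 1600) = 9 - 1*(-1922) = 9 + 1922 = 1931)
1/(6704 + d) = 1/(6704 + 1931) = 1/8635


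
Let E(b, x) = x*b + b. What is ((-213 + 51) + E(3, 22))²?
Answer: 8649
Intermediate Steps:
E(b, x) = b + b*x (E(b, x) = b*x + b = b + b*x)
((-213 + 51) + E(3, 22))² = ((-213 + 51) + 3*(1 + 22))² = (-162 + 3*23)² = (-162 + 69)² = (-93)² = 8649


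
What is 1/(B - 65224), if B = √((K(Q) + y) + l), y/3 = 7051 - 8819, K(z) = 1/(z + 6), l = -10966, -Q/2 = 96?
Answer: -12131664/791278678957 - I*√562877106/791278678957 ≈ -1.5332e-5 - 2.9983e-8*I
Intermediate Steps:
Q = -192 (Q = -2*96 = -192)
K(z) = 1/(6 + z)
y = -5304 (y = 3*(7051 - 8819) = 3*(-1768) = -5304)
B = I*√562877106/186 (B = √((1/(6 - 192) - 5304) - 10966) = √((1/(-186) - 5304) - 10966) = √((-1/186 - 5304) - 10966) = √(-986545/186 - 10966) = √(-3026221/186) = I*√562877106/186 ≈ 127.55*I)
1/(B - 65224) = 1/(I*√562877106/186 - 65224) = 1/(-65224 + I*√562877106/186)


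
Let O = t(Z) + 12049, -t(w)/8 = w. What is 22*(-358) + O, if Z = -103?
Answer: 4997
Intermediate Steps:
t(w) = -8*w
O = 12873 (O = -8*(-103) + 12049 = 824 + 12049 = 12873)
22*(-358) + O = 22*(-358) + 12873 = -7876 + 12873 = 4997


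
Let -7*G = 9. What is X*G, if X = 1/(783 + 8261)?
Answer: -9/63308 ≈ -0.00014216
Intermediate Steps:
X = 1/9044 ≈ 0.00011057
G = -9/7 (G = -⅐*9 = -9/7 ≈ -1.2857)
X*G = (1/9044)*(-9/7) = -9/63308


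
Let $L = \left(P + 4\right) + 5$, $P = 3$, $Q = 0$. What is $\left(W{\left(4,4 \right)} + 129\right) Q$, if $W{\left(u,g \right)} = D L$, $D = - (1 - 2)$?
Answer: $0$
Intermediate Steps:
$D = 1$ ($D = \left(-1\right) \left(-1\right) = 1$)
$L = 12$ ($L = \left(3 + 4\right) + 5 = 7 + 5 = 12$)
$W{\left(u,g \right)} = 12$ ($W{\left(u,g \right)} = 1 \cdot 12 = 12$)
$\left(W{\left(4,4 \right)} + 129\right) Q = \left(12 + 129\right) 0 = 141 \cdot 0 = 0$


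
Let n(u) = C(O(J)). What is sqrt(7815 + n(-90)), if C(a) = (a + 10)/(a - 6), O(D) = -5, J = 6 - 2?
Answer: 2*sqrt(236390)/11 ≈ 88.400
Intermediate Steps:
J = 4
C(a) = (10 + a)/(-6 + a)
n(u) = -5/11 (n(u) = (10 - 5)/(-6 - 5) = 5/(-11) = -1/11*5 = -5/11)
sqrt(7815 + n(-90)) = sqrt(7815 - 5/11) = sqrt(85960/11) = 2*sqrt(236390)/11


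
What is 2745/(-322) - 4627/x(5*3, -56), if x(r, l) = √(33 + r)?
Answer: -2745/322 - 4627*√3/12 ≈ -676.38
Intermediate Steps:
2745/(-322) - 4627/x(5*3, -56) = 2745/(-322) - 4627/√(33 + 5*3) = 2745*(-1/322) - 4627/√(33 + 15) = -2745/322 - 4627*√3/12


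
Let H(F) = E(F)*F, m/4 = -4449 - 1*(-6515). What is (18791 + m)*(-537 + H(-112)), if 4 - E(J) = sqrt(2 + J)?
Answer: -26649175 + 3030160*I*sqrt(110) ≈ -2.6649e+7 + 3.1781e+7*I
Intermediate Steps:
E(J) = 4 - sqrt(2 + J)
m = 8264 (m = 4*(-4449 - 1*(-6515)) = 4*(-4449 + 6515) = 4*2066 = 8264)
H(F) = F*(4 - sqrt(2 + F)) (H(F) = (4 - sqrt(2 + F))*F = F*(4 - sqrt(2 + F)))
(18791 + m)*(-537 + H(-112)) = (18791 + 8264)*(-537 - 112*(4 - sqrt(2 - 112))) = 27055*(-537 - 112*(4 - sqrt(-110))) = 27055*(-537 - 112*(4 - I*sqrt(110))) = 27055*(-537 + (-448 + 112*I*sqrt(110))) = 27055*(-985 + 112*I*sqrt(110)) = -26649175 + 3030160*I*sqrt(110)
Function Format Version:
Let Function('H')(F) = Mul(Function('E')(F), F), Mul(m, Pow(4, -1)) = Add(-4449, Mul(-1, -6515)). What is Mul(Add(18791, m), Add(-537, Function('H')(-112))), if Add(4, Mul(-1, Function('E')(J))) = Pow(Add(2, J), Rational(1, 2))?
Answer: Add(-26649175, Mul(3030160, I, Pow(110, Rational(1, 2)))) ≈ Add(-2.6649e+7, Mul(3.1781e+7, I))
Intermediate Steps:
Function('E')(J) = Add(4, Mul(-1, Pow(Add(2, J), Rational(1, 2))))
m = 8264 (m = Mul(4, Add(-4449, Mul(-1, -6515))) = Mul(4, Add(-4449, 6515)) = Mul(4, 2066) = 8264)
Function('H')(F) = Mul(F, Add(4, Mul(-1, Pow(Add(2, F), Rational(1, 2))))) (Function('H')(F) = Mul(Add(4, Mul(-1, Pow(Add(2, F), Rational(1, 2)))), F) = Mul(F, Add(4, Mul(-1, Pow(Add(2, F), Rational(1, 2))))))
Mul(Add(18791, m), Add(-537, Function('H')(-112))) = Mul(Add(18791, 8264), Add(-537, Mul(-112, Add(4, Mul(-1, Pow(Add(2, -112), Rational(1, 2))))))) = Mul(27055, Add(-537, Mul(-112, Add(4, Mul(-1, Pow(-110, Rational(1, 2))))))) = Mul(27055, Add(-537, Mul(-112, Add(4, Mul(-1, Mul(I, Pow(110, Rational(1, 2)))))))) = Mul(27055, Add(-537, Mul(-112, Add(4, Mul(-1, I, Pow(110, Rational(1, 2))))))) = Mul(27055, Add(-537, Add(-448, Mul(112, I, Pow(110, Rational(1, 2)))))) = Mul(27055, Add(-985, Mul(112, I, Pow(110, Rational(1, 2))))) = Add(-26649175, Mul(3030160, I, Pow(110, Rational(1, 2))))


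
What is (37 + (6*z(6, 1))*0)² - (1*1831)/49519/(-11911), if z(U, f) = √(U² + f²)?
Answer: 807464689352/589820809 ≈ 1369.0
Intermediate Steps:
(37 + (6*z(6, 1))*0)² - (1*1831)/49519/(-11911) = (37 + (6*√(6² + 1²))*0)² - (1*1831)/49519/(-11911) = (37 + (6*√(36 + 1))*0)² - 1831*(1/49519)*(-1)/11911 = (37 + (6*√37)*0)² - 1831*(-1)/(49519*11911) = (37 + 0)² - 1*(-1831/589820809) = 37² + 1831/589820809 = 1369 + 1831/589820809 = 807464689352/589820809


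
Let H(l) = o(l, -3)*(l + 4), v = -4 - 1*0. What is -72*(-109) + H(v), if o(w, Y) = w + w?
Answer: 7848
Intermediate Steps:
o(w, Y) = 2*w
v = -4 (v = -4 + 0 = -4)
H(l) = 2*l*(4 + l) (H(l) = (2*l)*(l + 4) = (2*l)*(4 + l) = 2*l*(4 + l))
-72*(-109) + H(v) = -72*(-109) + 2*(-4)*(4 - 4) = 7848 + 2*(-4)*0 = 7848 + 0 = 7848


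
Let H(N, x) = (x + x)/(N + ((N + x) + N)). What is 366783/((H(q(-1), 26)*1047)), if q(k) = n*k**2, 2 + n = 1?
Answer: 2812003/18148 ≈ 154.95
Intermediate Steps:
n = -1 (n = -2 + 1 = -1)
q(k) = -k**2
H(N, x) = 2*x/(x + 3*N) (H(N, x) = (2*x)/(N + (x + 2*N)) = (2*x)/(x + 3*N) = 2*x/(x + 3*N))
366783/((H(q(-1), 26)*1047)) = 366783/(((2*26/(26 + 3*(-1*(-1)**2)))*1047)) = 366783/(((2*26/(26 + 3*(-1*1)))*1047)) = 366783/(((2*26/(26 + 3*(-1)))*1047)) = 366783/(((2*26/(26 - 3))*1047)) = 366783/(((2*26/23)*1047)) = 366783/(((2*26*(1/23))*1047)) = 366783/(((52/23)*1047)) = 366783/(54444/23) = 366783*(23/54444) = 2812003/18148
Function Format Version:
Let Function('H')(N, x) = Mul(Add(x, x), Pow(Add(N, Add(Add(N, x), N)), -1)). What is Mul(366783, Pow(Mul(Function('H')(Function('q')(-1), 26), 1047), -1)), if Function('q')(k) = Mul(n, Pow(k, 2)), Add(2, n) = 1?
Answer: Rational(2812003, 18148) ≈ 154.95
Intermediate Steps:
n = -1 (n = Add(-2, 1) = -1)
Function('q')(k) = Mul(-1, Pow(k, 2))
Function('H')(N, x) = Mul(2, x, Pow(Add(x, Mul(3, N)), -1)) (Function('H')(N, x) = Mul(Mul(2, x), Pow(Add(N, Add(x, Mul(2, N))), -1)) = Mul(Mul(2, x), Pow(Add(x, Mul(3, N)), -1)) = Mul(2, x, Pow(Add(x, Mul(3, N)), -1)))
Mul(366783, Pow(Mul(Function('H')(Function('q')(-1), 26), 1047), -1)) = Mul(366783, Pow(Mul(Mul(2, 26, Pow(Add(26, Mul(3, Mul(-1, Pow(-1, 2)))), -1)), 1047), -1)) = Mul(366783, Pow(Mul(Mul(2, 26, Pow(Add(26, Mul(3, Mul(-1, 1))), -1)), 1047), -1)) = Mul(366783, Pow(Mul(Mul(2, 26, Pow(Add(26, Mul(3, -1)), -1)), 1047), -1)) = Mul(366783, Pow(Mul(Mul(2, 26, Pow(Add(26, -3), -1)), 1047), -1)) = Mul(366783, Pow(Mul(Mul(2, 26, Pow(23, -1)), 1047), -1)) = Mul(366783, Pow(Mul(Mul(2, 26, Rational(1, 23)), 1047), -1)) = Mul(366783, Pow(Mul(Rational(52, 23), 1047), -1)) = Mul(366783, Pow(Rational(54444, 23), -1)) = Mul(366783, Rational(23, 54444)) = Rational(2812003, 18148)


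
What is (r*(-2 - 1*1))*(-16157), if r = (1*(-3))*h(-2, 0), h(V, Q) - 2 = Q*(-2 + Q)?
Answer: -290826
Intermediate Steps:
h(V, Q) = 2 + Q*(-2 + Q)
r = -6 (r = (1*(-3))*(2 + 0**2 - 2*0) = -3*(2 + 0 + 0) = -3*2 = -6)
(r*(-2 - 1*1))*(-16157) = -6*(-2 - 1*1)*(-16157) = -6*(-2 - 1)*(-16157) = -6*(-3)*(-16157) = 18*(-16157) = -290826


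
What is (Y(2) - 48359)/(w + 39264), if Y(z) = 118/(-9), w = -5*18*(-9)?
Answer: -435349/360666 ≈ -1.2071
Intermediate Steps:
w = 810 (w = -90*(-9) = 810)
Y(z) = -118/9 (Y(z) = 118*(-⅑) = -118/9)
(Y(2) - 48359)/(w + 39264) = (-118/9 - 48359)/(810 + 39264) = -435349/9/40074 = -435349/9*1/40074 = -435349/360666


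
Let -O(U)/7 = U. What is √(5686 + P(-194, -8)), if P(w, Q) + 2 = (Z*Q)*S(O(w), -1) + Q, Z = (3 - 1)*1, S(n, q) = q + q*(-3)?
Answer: 2*√1411 ≈ 75.127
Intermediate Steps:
O(U) = -7*U
S(n, q) = -2*q (S(n, q) = q - 3*q = -2*q)
Z = 2 (Z = 2*1 = 2)
P(w, Q) = -2 + 5*Q (P(w, Q) = -2 + ((2*Q)*(-2*(-1)) + Q) = -2 + ((2*Q)*2 + Q) = -2 + (4*Q + Q) = -2 + 5*Q)
√(5686 + P(-194, -8)) = √(5686 + (-2 + 5*(-8))) = √(5686 + (-2 - 40)) = √(5686 - 42) = √5644 = 2*√1411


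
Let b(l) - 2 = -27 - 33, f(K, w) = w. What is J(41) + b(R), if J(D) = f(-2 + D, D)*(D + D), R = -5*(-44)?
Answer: 3304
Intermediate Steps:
R = 220
b(l) = -58 (b(l) = 2 + (-27 - 33) = 2 - 60 = -58)
J(D) = 2*D² (J(D) = D*(D + D) = D*(2*D) = 2*D²)
J(41) + b(R) = 2*41² - 58 = 2*1681 - 58 = 3362 - 58 = 3304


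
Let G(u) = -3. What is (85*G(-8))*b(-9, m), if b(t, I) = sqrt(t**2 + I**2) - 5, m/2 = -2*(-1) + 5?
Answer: 1275 - 255*sqrt(277) ≈ -2969.0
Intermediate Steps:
m = 14 (m = 2*(-2*(-1) + 5) = 2*(2 + 5) = 2*7 = 14)
b(t, I) = -5 + sqrt(I**2 + t**2) (b(t, I) = sqrt(I**2 + t**2) - 5 = -5 + sqrt(I**2 + t**2))
(85*G(-8))*b(-9, m) = (85*(-3))*(-5 + sqrt(14**2 + (-9)**2)) = -255*(-5 + sqrt(196 + 81)) = -255*(-5 + sqrt(277)) = 1275 - 255*sqrt(277)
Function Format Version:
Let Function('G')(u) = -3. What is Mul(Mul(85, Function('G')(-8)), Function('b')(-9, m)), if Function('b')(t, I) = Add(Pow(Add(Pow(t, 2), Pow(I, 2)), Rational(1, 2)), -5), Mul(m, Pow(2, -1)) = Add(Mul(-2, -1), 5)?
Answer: Add(1275, Mul(-255, Pow(277, Rational(1, 2)))) ≈ -2969.0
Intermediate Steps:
m = 14 (m = Mul(2, Add(Mul(-2, -1), 5)) = Mul(2, Add(2, 5)) = Mul(2, 7) = 14)
Function('b')(t, I) = Add(-5, Pow(Add(Pow(I, 2), Pow(t, 2)), Rational(1, 2))) (Function('b')(t, I) = Add(Pow(Add(Pow(I, 2), Pow(t, 2)), Rational(1, 2)), -5) = Add(-5, Pow(Add(Pow(I, 2), Pow(t, 2)), Rational(1, 2))))
Mul(Mul(85, Function('G')(-8)), Function('b')(-9, m)) = Mul(Mul(85, -3), Add(-5, Pow(Add(Pow(14, 2), Pow(-9, 2)), Rational(1, 2)))) = Mul(-255, Add(-5, Pow(Add(196, 81), Rational(1, 2)))) = Mul(-255, Add(-5, Pow(277, Rational(1, 2)))) = Add(1275, Mul(-255, Pow(277, Rational(1, 2))))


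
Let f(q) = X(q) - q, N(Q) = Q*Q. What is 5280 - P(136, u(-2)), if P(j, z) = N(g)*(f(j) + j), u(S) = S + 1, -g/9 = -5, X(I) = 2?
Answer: 1230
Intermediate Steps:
g = 45 (g = -9*(-5) = 45)
N(Q) = Q**2
f(q) = 2 - q
u(S) = 1 + S
P(j, z) = 4050 (P(j, z) = 45**2*((2 - j) + j) = 2025*2 = 4050)
5280 - P(136, u(-2)) = 5280 - 1*4050 = 5280 - 4050 = 1230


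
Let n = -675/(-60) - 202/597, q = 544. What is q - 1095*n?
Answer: -9077781/796 ≈ -11404.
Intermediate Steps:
n = 26057/2388 (n = -675*(-1/60) - 202*1/597 = 45/4 - 202/597 = 26057/2388 ≈ 10.912)
q - 1095*n = 544 - 1095*26057/2388 = 544 - 9510805/796 = -9077781/796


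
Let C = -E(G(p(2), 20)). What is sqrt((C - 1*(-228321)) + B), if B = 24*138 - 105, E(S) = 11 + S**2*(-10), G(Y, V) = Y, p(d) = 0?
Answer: sqrt(231517) ≈ 481.16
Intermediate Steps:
E(S) = 11 - 10*S**2
C = -11 (C = -(11 - 10*0**2) = -(11 - 10*0) = -(11 + 0) = -1*11 = -11)
B = 3207 (B = 3312 - 105 = 3207)
sqrt((C - 1*(-228321)) + B) = sqrt((-11 - 1*(-228321)) + 3207) = sqrt((-11 + 228321) + 3207) = sqrt(228310 + 3207) = sqrt(231517)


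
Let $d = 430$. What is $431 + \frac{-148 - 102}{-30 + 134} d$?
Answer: $- \frac{15669}{26} \approx -602.65$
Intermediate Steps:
$431 + \frac{-148 - 102}{-30 + 134} d = 431 + \frac{-148 - 102}{-30 + 134} \cdot 430 = 431 + - \frac{250}{104} \cdot 430 = 431 + \left(-250\right) \frac{1}{104} \cdot 430 = 431 - \frac{26875}{26} = - \frac{15669}{26}$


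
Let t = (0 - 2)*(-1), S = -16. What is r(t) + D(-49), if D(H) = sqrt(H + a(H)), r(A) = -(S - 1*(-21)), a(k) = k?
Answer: -5 + 7*I*sqrt(2) ≈ -5.0 + 9.8995*I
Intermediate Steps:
t = 2 (t = -2*(-1) = 2)
r(A) = -5 (r(A) = -(-16 - 1*(-21)) = -(-16 + 21) = -1*5 = -5)
D(H) = sqrt(2)*sqrt(H) (D(H) = sqrt(H + H) = sqrt(2*H) = sqrt(2)*sqrt(H))
r(t) + D(-49) = -5 + sqrt(2)*sqrt(-49) = -5 + sqrt(2)*(7*I) = -5 + 7*I*sqrt(2)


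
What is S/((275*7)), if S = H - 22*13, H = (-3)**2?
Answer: -277/1925 ≈ -0.14390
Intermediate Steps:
H = 9
S = -277 (S = 9 - 22*13 = 9 - 286 = -277)
S/((275*7)) = -277/(275*7) = -277/1925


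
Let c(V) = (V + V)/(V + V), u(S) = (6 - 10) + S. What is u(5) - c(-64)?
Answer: 0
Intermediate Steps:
u(S) = -4 + S
c(V) = 1 (c(V) = (2*V)/((2*V)) = (2*V)*(1/(2*V)) = 1)
u(5) - c(-64) = (-4 + 5) - 1*1 = 1 - 1 = 0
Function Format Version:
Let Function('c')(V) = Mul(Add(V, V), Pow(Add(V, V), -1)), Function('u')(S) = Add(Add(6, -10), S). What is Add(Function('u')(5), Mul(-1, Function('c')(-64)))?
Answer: 0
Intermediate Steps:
Function('u')(S) = Add(-4, S)
Function('c')(V) = 1 (Function('c')(V) = Mul(Mul(2, V), Pow(Mul(2, V), -1)) = Mul(Mul(2, V), Mul(Rational(1, 2), Pow(V, -1))) = 1)
Add(Function('u')(5), Mul(-1, Function('c')(-64))) = Add(Add(-4, 5), Mul(-1, 1)) = Add(1, -1) = 0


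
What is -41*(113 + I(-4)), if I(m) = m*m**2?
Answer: -2009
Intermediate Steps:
I(m) = m**3
-41*(113 + I(-4)) = -41*(113 + (-4)**3) = -41*(113 - 64) = -41*49 = -2009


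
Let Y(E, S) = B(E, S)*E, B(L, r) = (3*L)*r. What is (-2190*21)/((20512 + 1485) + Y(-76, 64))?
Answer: -630/15493 ≈ -0.040664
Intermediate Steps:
B(L, r) = 3*L*r
Y(E, S) = 3*S*E² (Y(E, S) = (3*E*S)*E = 3*S*E²)
(-2190*21)/((20512 + 1485) + Y(-76, 64)) = (-2190*21)/((20512 + 1485) + 3*64*(-76)²) = -45990/(21997 + 3*64*5776) = -45990/(21997 + 1108992) = -45990/1130989 = -45990*1/1130989 = -630/15493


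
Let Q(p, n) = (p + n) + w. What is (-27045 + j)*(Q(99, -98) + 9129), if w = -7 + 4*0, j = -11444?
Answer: -351135147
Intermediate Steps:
w = -7 (w = -7 + 0 = -7)
Q(p, n) = -7 + n + p (Q(p, n) = (p + n) - 7 = (n + p) - 7 = -7 + n + p)
(-27045 + j)*(Q(99, -98) + 9129) = (-27045 - 11444)*((-7 - 98 + 99) + 9129) = -38489*(-6 + 9129) = -38489*9123 = -351135147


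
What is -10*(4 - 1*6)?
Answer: 20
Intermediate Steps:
-10*(4 - 1*6) = -10*(4 - 6) = -10*(-2) = 20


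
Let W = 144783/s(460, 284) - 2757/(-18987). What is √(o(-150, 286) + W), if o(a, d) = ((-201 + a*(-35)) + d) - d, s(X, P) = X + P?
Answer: √3229648136920022/784796 ≈ 72.414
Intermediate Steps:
s(X, P) = P + X
o(a, d) = -201 - 35*a (o(a, d) = ((-201 - 35*a) + d) - d = (-201 + d - 35*a) - d = -201 - 35*a)
W = 305671781/1569592 (W = 144783/(284 + 460) - 2757/(-18987) = 144783/744 - 2757*(-1/18987) = 144783*(1/744) + 919/6329 = 48261/248 + 919/6329 = 305671781/1569592 ≈ 194.75)
√(o(-150, 286) + W) = √((-201 - 35*(-150)) + 305671781/1569592) = √((-201 + 5250) + 305671781/1569592) = √(5049 + 305671781/1569592) = √(8230541789/1569592) = √3229648136920022/784796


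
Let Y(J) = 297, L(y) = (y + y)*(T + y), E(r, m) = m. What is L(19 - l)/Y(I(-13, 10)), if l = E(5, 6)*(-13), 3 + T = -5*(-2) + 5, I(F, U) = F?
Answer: 21146/297 ≈ 71.199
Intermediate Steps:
T = 12 (T = -3 + (-5*(-2) + 5) = -3 + (10 + 5) = -3 + 15 = 12)
l = -78 (l = 6*(-13) = -78)
L(y) = 2*y*(12 + y) (L(y) = (y + y)*(12 + y) = (2*y)*(12 + y) = 2*y*(12 + y))
L(19 - l)/Y(I(-13, 10)) = (2*(19 - 1*(-78))*(12 + (19 - 1*(-78))))/297 = (2*(19 + 78)*(12 + (19 + 78)))*(1/297) = (2*97*(12 + 97))*(1/297) = (2*97*109)*(1/297) = 21146*(1/297) = 21146/297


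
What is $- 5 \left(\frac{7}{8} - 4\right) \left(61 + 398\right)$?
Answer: $\frac{57375}{8} \approx 7171.9$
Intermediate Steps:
$- 5 \left(\frac{7}{8} - 4\right) \left(61 + 398\right) = - 5 \left(7 \cdot \frac{1}{8} - 4\right) 459 = - 5 \left(\frac{7}{8} - 4\right) 459 = \left(-5\right) \left(- \frac{25}{8}\right) 459 = \frac{125}{8} \cdot 459 = \frac{57375}{8}$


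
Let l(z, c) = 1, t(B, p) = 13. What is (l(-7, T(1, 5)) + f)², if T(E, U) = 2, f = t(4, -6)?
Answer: 196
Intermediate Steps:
f = 13
(l(-7, T(1, 5)) + f)² = (1 + 13)² = 14² = 196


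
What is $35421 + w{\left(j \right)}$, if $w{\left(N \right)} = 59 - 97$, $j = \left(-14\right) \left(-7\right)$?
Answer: $35383$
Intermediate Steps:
$j = 98$
$w{\left(N \right)} = -38$
$35421 + w{\left(j \right)} = 35421 - 38 = 35383$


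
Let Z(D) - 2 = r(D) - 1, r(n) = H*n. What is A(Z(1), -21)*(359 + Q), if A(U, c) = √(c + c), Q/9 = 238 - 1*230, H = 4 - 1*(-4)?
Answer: 431*I*√42 ≈ 2793.2*I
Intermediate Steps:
H = 8 (H = 4 + 4 = 8)
r(n) = 8*n
Q = 72 (Q = 9*(238 - 1*230) = 9*(238 - 230) = 9*8 = 72)
Z(D) = 1 + 8*D (Z(D) = 2 + (8*D - 1) = 2 + (-1 + 8*D) = 1 + 8*D)
A(U, c) = √2*√c (A(U, c) = √(2*c) = √2*√c)
A(Z(1), -21)*(359 + Q) = (√2*√(-21))*(359 + 72) = (√2*(I*√21))*431 = (I*√42)*431 = 431*I*√42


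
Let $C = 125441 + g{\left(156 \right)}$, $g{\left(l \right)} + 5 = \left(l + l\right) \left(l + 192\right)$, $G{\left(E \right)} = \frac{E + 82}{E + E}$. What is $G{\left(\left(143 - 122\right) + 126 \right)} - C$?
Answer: $- \frac{68799299}{294} \approx -2.3401 \cdot 10^{5}$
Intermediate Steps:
$G{\left(E \right)} = \frac{82 + E}{2 E}$
$g{\left(l \right)} = -5 + 2 l \left(192 + l\right)$ ($g{\left(l \right)} = -5 + \left(l + l\right) \left(l + 192\right) = -5 + 2 l \left(192 + l\right)$)
$C = 234012$ ($C = 125441 + \left(-5 + 2 \cdot 156^{2} + 384 \cdot 156\right) = 125441 + \left(-5 + 2 \cdot 24336 + 59904\right) = 125441 + \left(-5 + 48672 + 59904\right) = 125441 + 108571 = 234012$)
$G{\left(\left(143 - 122\right) + 126 \right)} - C = \frac{82 + \left(\left(143 - 122\right) + 126\right)}{2 \left(\left(143 - 122\right) + 126\right)} - 234012 = \frac{82 + \left(21 + 126\right)}{2 \left(21 + 126\right)} - 234012 = \frac{82 + 147}{2 \cdot 147} - 234012 = \frac{1}{2} \cdot \frac{1}{147} \cdot 229 - 234012 = \frac{229}{294} - 234012 = - \frac{68799299}{294}$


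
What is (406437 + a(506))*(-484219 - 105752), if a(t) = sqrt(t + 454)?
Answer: -239786043327 - 4719768*sqrt(15) ≈ -2.3980e+11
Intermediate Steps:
a(t) = sqrt(454 + t)
(406437 + a(506))*(-484219 - 105752) = (406437 + sqrt(454 + 506))*(-484219 - 105752) = (406437 + sqrt(960))*(-589971) = (406437 + 8*sqrt(15))*(-589971) = -239786043327 - 4719768*sqrt(15)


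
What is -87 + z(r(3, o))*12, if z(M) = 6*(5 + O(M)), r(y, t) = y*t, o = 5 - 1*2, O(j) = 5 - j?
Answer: -15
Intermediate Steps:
o = 3 (o = 5 - 2 = 3)
r(y, t) = t*y
z(M) = 60 - 6*M (z(M) = 6*(5 + (5 - M)) = 6*(10 - M) = 60 - 6*M)
-87 + z(r(3, o))*12 = -87 + (60 - 18*3)*12 = -87 + (60 - 6*9)*12 = -87 + (60 - 54)*12 = -87 + 6*12 = -87 + 72 = -15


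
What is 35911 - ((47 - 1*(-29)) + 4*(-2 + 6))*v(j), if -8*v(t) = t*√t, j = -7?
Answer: 35911 - 161*I*√7/2 ≈ 35911.0 - 212.98*I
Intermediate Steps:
v(t) = -t^(3/2)/8 (v(t) = -t*√t/8 = -t^(3/2)/8)
35911 - ((47 - 1*(-29)) + 4*(-2 + 6))*v(j) = 35911 - ((47 - 1*(-29)) + 4*(-2 + 6))*(-(-7)*I*√7/8) = 35911 - ((47 + 29) + 4*4)*(-(-7)*I*√7/8) = 35911 - (76 + 16)*7*I*√7/8 = 35911 - 92*7*I*√7/8 = 35911 - 161*I*√7/2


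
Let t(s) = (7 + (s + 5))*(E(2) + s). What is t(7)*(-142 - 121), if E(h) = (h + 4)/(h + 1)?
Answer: -44973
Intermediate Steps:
E(h) = (4 + h)/(1 + h)
t(s) = (2 + s)*(12 + s) (t(s) = (7 + (s + 5))*((4 + 2)/(1 + 2) + s) = (7 + (5 + s))*(6/3 + s) = (12 + s)*((⅓)*6 + s) = (12 + s)*(2 + s) = (2 + s)*(12 + s))
t(7)*(-142 - 121) = (24 + 7² + 14*7)*(-142 - 121) = (24 + 49 + 98)*(-263) = 171*(-263) = -44973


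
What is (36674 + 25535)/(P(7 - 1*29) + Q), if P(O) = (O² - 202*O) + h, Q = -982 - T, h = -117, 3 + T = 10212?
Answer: -62209/6380 ≈ -9.7506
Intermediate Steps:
T = 10209 (T = -3 + 10212 = 10209)
Q = -11191 (Q = -982 - 1*10209 = -982 - 10209 = -11191)
P(O) = -117 + O² - 202*O (P(O) = (O² - 202*O) - 117 = -117 + O² - 202*O)
(36674 + 25535)/(P(7 - 1*29) + Q) = (36674 + 25535)/((-117 + (7 - 1*29)² - 202*(7 - 1*29)) - 11191) = 62209/((-117 + (7 - 29)² - 202*(7 - 29)) - 11191) = 62209/((-117 + (-22)² - 202*(-22)) - 11191) = 62209/((-117 + 484 + 4444) - 11191) = 62209/(4811 - 11191) = 62209/(-6380) = 62209*(-1/6380) = -62209/6380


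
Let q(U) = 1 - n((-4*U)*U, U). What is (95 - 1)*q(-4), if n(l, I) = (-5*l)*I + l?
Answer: 126430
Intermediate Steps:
n(l, I) = l - 5*I*l (n(l, I) = -5*I*l + l = l - 5*I*l)
q(U) = 1 + 4*U**2*(1 - 5*U) (q(U) = 1 - (-4*U)*U*(1 - 5*U) = 1 - (-4*U**2)*(1 - 5*U) = 1 - (-4)*U**2*(1 - 5*U) = 1 + 4*U**2*(1 - 5*U))
(95 - 1)*q(-4) = (95 - 1)*(1 + (-4)**2*(4 - 20*(-4))) = 94*(1 + 16*(4 + 80)) = 94*(1 + 16*84) = 94*(1 + 1344) = 94*1345 = 126430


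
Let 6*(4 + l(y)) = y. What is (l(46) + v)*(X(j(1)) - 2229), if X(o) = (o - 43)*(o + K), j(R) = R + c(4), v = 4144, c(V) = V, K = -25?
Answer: -18278767/3 ≈ -6.0929e+6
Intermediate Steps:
l(y) = -4 + y/6
j(R) = 4 + R (j(R) = R + 4 = 4 + R)
X(o) = (-43 + o)*(-25 + o) (X(o) = (o - 43)*(o - 25) = (-43 + o)*(-25 + o))
(l(46) + v)*(X(j(1)) - 2229) = ((-4 + (⅙)*46) + 4144)*((1075 + (4 + 1)² - 68*(4 + 1)) - 2229) = ((-4 + 23/3) + 4144)*((1075 + 5² - 68*5) - 2229) = (11/3 + 4144)*((1075 + 25 - 340) - 2229) = 12443*(760 - 2229)/3 = (12443/3)*(-1469) = -18278767/3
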